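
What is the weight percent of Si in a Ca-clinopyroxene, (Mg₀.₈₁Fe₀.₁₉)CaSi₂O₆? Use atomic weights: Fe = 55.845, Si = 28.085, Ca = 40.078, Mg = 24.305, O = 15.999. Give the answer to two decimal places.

25.24 wt%

M((Mg₀.₈₁Fe₀.₁₉)CaSi₂O₆) = 222.540 g/mol.
Si contributes 2 × 28.085 = 56.170 g per mole.
56.170/222.540 = 0.2524 → 25.24%.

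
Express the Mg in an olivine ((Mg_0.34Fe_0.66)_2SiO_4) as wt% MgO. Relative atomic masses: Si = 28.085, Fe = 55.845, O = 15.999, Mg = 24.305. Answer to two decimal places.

Formula mass = 182.324 g/mol.
0.68 Mg → 0.6800 mol MgO per formula unit; M(MgO) = 40.304, so MgO mass = 27.407 g.
27.407/182.324 × 100 = 15.03 wt%.

15.03 wt%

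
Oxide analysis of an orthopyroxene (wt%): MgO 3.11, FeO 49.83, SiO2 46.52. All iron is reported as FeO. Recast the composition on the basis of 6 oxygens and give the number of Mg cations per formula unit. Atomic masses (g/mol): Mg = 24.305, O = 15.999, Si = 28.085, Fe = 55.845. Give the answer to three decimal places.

MgO (M=40.304): mol = 0.07716; Mg = 0.07716, O = 0.07716.
FeO (M=71.844): mol = 0.69359; Fe = 0.69359, O = 0.69359.
SiO2 (M=60.083): mol = 0.77426; Si = 0.77426, O = 1.54852.
ΣO = 2.31927; factor = 6/ΣO = 2.58702.
Mg apfu = 0.07716 × 2.58702 = 0.200.

0.200 Mg apfu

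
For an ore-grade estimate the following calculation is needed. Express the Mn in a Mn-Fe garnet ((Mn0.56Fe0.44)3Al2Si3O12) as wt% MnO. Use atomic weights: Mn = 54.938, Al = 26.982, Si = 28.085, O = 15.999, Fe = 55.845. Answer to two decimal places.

Formula mass = 496.218 g/mol.
1.68 Mn → 1.6800 mol MnO per formula unit; M(MnO) = 70.937, so MnO mass = 119.174 g.
119.174/496.218 × 100 = 24.02 wt%.

24.02 wt%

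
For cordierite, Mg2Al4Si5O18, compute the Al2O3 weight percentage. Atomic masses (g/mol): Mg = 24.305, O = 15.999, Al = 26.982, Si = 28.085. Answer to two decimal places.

M(Mg2Al4Si5O18) = 584.945 g/mol; M(Al2O3) = 101.961 g/mol.
Moles Al2O3 per formula unit = 4 Al ÷ 2 = 2.0000.
Al2O3 fraction = (2.0000 × 101.961) / 584.945 = 203.922/584.945 = 0.3486.

34.86 wt%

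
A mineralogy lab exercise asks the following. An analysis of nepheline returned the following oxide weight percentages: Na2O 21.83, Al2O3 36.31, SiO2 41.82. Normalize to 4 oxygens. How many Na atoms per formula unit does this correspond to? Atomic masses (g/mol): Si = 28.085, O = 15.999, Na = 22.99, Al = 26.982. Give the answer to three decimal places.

1.002 Na apfu

Na2O: 21.83/61.979 = 0.35222 mol → 0.70444 mol Na, 0.35222 mol O.
Al2O3: 36.31/101.961 = 0.35612 mol → 0.71224 mol Al, 1.06836 mol O.
SiO2: 41.82/60.083 = 0.69604 mol → 0.69604 mol Si, 1.39208 mol O.
Total oxygen = 2.81266 mol. Normalization factor = 4/2.81266 = 1.42214.
Na per 4 O = 0.70444 × 1.42214 = 1.002.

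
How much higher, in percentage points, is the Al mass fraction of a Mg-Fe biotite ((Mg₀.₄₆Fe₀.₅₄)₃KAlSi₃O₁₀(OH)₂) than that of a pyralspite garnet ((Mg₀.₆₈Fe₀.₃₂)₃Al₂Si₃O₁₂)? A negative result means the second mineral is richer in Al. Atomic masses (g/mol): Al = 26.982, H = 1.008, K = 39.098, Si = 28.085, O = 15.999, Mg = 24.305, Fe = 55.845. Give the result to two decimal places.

First mineral: 26.982 g Al in 468.349 g formula = 5.76 wt% Al.
Second mineral: 53.964 g Al in 433.400 g formula = 12.45 wt% Al.
5.76% − 12.45% gives a difference of -6.69 percentage points.

-6.69 percentage points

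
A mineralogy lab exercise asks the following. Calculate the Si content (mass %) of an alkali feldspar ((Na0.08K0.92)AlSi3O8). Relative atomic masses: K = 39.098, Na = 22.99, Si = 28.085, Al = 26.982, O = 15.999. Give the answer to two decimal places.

30.41 mass %

M((Na0.08K0.92)AlSi3O8) = 277.038 g/mol.
Si contributes 3 × 28.085 = 84.255 g per mole.
84.255/277.038 = 0.3041 → 30.41%.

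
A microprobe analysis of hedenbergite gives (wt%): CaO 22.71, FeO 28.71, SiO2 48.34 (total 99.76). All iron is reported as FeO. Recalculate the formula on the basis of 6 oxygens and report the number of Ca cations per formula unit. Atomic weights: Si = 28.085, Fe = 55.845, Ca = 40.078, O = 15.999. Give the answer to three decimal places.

22.71 wt% CaO ÷ 56.077 g/mol = 0.40498 mol, giving 0.40498 Ca and 0.40498 O.
28.71 wt% FeO ÷ 71.844 g/mol = 0.39962 mol, giving 0.39962 Fe and 0.39962 O.
48.34 wt% SiO2 ÷ 60.083 g/mol = 0.80455 mol, giving 0.80455 Si and 1.60910 O.
Oxygen sums to 2.41370; scaling by 6/2.41370 = 2.48581 puts the formula on 6 O.
Ca: 0.40498 × 2.48581 = 1.007 atoms per formula unit.

1.007 Ca apfu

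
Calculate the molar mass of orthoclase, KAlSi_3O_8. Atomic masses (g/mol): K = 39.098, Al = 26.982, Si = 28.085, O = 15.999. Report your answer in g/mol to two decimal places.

278.33 g/mol

The formula mass is the sum 1*39.098 + 1*26.982 + 3*28.085 + 8*15.999.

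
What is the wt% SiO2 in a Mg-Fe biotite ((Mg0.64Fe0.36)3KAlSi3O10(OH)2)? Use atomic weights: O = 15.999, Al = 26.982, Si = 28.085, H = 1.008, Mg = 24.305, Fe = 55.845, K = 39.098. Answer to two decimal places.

M((Mg0.64Fe0.36)3KAlSi3O10(OH)2) = 451.317 g/mol; M(SiO2) = 60.083 g/mol.
Moles SiO2 per formula unit = 3 Si ÷ 1 = 3.0000.
SiO2 fraction = (3.0000 × 60.083) / 451.317 = 180.249/451.317 = 0.3994.

39.94 wt%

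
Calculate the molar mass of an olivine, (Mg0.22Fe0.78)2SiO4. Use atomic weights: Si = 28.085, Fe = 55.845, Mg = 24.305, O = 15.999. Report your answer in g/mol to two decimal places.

The formula mass is the sum 0.44*24.305 + 1.56*55.845 + 1*28.085 + 4*15.999.

189.89 g/mol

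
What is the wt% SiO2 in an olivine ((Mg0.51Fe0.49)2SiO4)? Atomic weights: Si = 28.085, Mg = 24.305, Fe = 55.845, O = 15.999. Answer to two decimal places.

35.01 wt%

Formula mass = 171.600 g/mol.
1 Si → 1.0000 mol SiO2 per formula unit; M(SiO2) = 60.083, so SiO2 mass = 60.083 g.
60.083/171.600 × 100 = 35.01 wt%.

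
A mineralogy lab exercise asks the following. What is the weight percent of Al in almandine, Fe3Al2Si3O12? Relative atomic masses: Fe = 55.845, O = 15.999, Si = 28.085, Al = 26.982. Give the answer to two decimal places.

10.84 mass %

Molar mass of Fe3Al2Si3O12: 3*55.845 + 2*26.982 + 3*28.085 + 12*15.999 = 497.742 g/mol.
Mass of Al per formula unit: 2 × 26.982 = 53.964 g.
Weight fraction Al = 53.964 / 497.742 = 0.1084.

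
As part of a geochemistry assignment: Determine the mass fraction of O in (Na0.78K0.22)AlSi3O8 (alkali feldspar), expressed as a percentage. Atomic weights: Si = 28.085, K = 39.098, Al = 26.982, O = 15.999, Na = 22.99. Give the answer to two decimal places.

M((Na0.78K0.22)AlSi3O8) = 265.763 g/mol.
O contributes 8 × 15.999 = 127.992 g per mole.
127.992/265.763 = 0.4816 → 48.16%.

48.16 weight percent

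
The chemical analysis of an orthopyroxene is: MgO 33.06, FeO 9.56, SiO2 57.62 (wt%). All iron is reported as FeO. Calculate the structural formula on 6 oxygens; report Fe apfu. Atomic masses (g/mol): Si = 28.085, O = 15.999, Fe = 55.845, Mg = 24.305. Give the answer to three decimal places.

33.06 wt% MgO ÷ 40.304 g/mol = 0.82027 mol, giving 0.82027 Mg and 0.82027 O.
9.56 wt% FeO ÷ 71.844 g/mol = 0.13307 mol, giving 0.13307 Fe and 0.13307 O.
57.62 wt% SiO2 ÷ 60.083 g/mol = 0.95901 mol, giving 0.95901 Si and 1.91802 O.
Oxygen sums to 2.87136; scaling by 6/2.87136 = 2.08960 puts the formula on 6 O.
Fe: 0.13307 × 2.08960 = 0.278 atoms per formula unit.

0.278 Fe apfu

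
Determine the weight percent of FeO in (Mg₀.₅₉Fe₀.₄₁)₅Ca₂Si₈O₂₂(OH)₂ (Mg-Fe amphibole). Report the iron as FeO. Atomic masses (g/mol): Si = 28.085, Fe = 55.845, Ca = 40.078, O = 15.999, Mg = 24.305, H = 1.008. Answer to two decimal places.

16.79 wt%

Formula mass = 877.010 g/mol.
2.05 Fe → 2.0500 mol FeO per formula unit; M(FeO) = 71.844, so FeO mass = 147.280 g.
147.280/877.010 × 100 = 16.79 wt%.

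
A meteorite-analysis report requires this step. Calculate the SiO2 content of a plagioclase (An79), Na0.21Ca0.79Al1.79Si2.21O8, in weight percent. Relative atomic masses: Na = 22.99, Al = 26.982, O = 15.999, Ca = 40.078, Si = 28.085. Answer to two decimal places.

48.31 wt%

Molar mass of Na0.21Ca0.79Al1.79Si2.21O8 = 0.21×22.99 + 0.79×40.078 + 1.79×26.982 + 2.21×28.085 + 8×15.999 = 274.847 g/mol.
Each formula unit contains 2.21 Si, equivalent to 2.21/1 = 2.2100 mol SiO2.
M(SiO2) = 1×28.085 + 2×15.999 = 60.083 g/mol.
Mass of SiO2 per formula unit = 2.2100 × 60.083 = 132.783 g.
SiO2 wt% = 132.783 / 274.847 × 100 = 48.31%.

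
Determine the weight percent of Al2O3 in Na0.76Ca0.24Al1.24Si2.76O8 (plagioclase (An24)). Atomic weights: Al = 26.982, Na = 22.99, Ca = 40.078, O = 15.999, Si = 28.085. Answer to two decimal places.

Molar mass of Na0.76Ca0.24Al1.24Si2.76O8 = 0.76×22.99 + 0.24×40.078 + 1.24×26.982 + 2.76×28.085 + 8×15.999 = 266.055 g/mol.
Each formula unit contains 1.24 Al, equivalent to 1.24/2 = 0.6200 mol Al2O3.
M(Al2O3) = 2×26.982 + 3×15.999 = 101.961 g/mol.
Mass of Al2O3 per formula unit = 0.6200 × 101.961 = 63.216 g.
Al2O3 wt% = 63.216 / 266.055 × 100 = 23.76%.

23.76 wt%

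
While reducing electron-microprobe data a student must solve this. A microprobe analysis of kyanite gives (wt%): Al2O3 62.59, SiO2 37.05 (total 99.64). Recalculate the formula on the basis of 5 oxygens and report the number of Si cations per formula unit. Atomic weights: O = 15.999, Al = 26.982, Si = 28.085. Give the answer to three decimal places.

1.003 Si apfu

Al2O3: 62.59/101.961 = 0.61386 mol → 1.22772 mol Al, 1.84158 mol O.
SiO2: 37.05/60.083 = 0.61665 mol → 0.61665 mol Si, 1.23330 mol O.
Total oxygen = 3.07488 mol. Normalization factor = 5/3.07488 = 1.62608.
Si per 5 O = 0.61665 × 1.62608 = 1.003.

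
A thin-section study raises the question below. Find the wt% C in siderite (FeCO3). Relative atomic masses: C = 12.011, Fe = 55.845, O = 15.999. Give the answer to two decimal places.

Molar mass of FeCO3: 1×55.845 + 1×12.011 + 3×15.999 = 115.853 g/mol.
Mass of C per formula unit: 1 × 12.011 = 12.011 g.
Weight fraction C = 12.011 / 115.853 = 0.1037.

10.37 wt%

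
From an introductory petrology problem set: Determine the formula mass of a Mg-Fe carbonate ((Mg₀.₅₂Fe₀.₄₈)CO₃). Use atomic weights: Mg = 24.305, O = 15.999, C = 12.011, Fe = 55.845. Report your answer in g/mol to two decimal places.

99.45 g/mol

The formula mass is the sum 0.52·24.305 + 0.48·55.845 + 1·12.011 + 3·15.999.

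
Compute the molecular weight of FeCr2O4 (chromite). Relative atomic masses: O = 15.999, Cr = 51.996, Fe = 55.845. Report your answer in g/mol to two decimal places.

The formula mass is the sum 1×55.845 + 2×51.996 + 4×15.999.

223.83 g/mol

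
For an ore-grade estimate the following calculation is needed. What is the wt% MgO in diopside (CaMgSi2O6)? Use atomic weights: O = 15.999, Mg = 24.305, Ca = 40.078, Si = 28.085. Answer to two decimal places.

Formula mass = 216.547 g/mol.
1 Mg → 1.0000 mol MgO per formula unit; M(MgO) = 40.304, so MgO mass = 40.304 g.
40.304/216.547 × 100 = 18.61 wt%.

18.61 wt%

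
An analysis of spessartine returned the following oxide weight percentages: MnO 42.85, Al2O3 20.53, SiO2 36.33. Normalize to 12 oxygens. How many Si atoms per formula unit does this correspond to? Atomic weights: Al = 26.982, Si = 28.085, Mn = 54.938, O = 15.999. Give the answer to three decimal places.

MnO (M=70.937): mol = 0.60406; Mn = 0.60406, O = 0.60406.
Al2O3 (M=101.961): mol = 0.20135; Al = 0.40270, O = 0.60405.
SiO2 (M=60.083): mol = 0.60466; Si = 0.60466, O = 1.20932.
ΣO = 2.41743; factor = 12/ΣO = 4.96395.
Si apfu = 0.60466 × 4.96395 = 3.002.

3.002 Si apfu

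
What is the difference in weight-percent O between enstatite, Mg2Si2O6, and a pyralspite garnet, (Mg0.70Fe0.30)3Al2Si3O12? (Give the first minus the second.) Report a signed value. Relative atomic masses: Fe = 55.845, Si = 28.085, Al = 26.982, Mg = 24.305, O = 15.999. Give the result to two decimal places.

O in Mg2Si2O6: molar mass 200.774 g/mol; 6×15.999 = 95.994 g → 47.81 wt%.
O in (Mg0.70Fe0.30)3Al2Si3O12: molar mass 431.508 g/mol; 12×15.999 = 191.988 g → 44.49 wt%.
Difference = 47.81 − 44.49 = 3.32 percentage points.

3.32 percentage points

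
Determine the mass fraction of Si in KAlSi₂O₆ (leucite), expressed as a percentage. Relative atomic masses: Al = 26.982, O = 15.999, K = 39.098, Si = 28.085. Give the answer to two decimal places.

M(KAlSi₂O₆) = 218.244 g/mol.
Si contributes 2 × 28.085 = 56.170 g per mole.
56.170/218.244 = 0.2574 → 25.74%.

25.74 mass %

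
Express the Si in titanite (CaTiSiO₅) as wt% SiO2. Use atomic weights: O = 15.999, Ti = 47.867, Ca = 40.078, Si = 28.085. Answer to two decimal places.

30.65 wt%

Formula mass = 196.025 g/mol.
1 Si → 1.0000 mol SiO2 per formula unit; M(SiO2) = 60.083, so SiO2 mass = 60.083 g.
60.083/196.025 × 100 = 30.65 wt%.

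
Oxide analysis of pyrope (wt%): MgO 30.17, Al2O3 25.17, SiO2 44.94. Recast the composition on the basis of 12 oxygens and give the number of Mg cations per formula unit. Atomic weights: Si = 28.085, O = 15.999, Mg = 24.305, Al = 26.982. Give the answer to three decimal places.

MgO (M=40.304): mol = 0.74856; Mg = 0.74856, O = 0.74856.
Al2O3 (M=101.961): mol = 0.24686; Al = 0.49372, O = 0.74058.
SiO2 (M=60.083): mol = 0.74797; Si = 0.74797, O = 1.49594.
ΣO = 2.98508; factor = 12/ΣO = 4.01999.
Mg apfu = 0.74856 × 4.01999 = 3.009.

3.009 Mg apfu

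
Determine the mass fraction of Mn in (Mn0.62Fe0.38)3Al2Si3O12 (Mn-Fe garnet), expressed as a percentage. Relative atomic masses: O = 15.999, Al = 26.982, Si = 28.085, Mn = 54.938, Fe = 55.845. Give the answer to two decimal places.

20.60 mass %

Formula mass = 1.86×54.938 + 1.14×55.845 + 2×26.982 + 3×28.085 + 12×15.999 = 496.055 g/mol, of which 102.185 g is Mn.
So Mn makes up 102.185/496.055 = 0.2060 of the mass, i.e. 20.60%.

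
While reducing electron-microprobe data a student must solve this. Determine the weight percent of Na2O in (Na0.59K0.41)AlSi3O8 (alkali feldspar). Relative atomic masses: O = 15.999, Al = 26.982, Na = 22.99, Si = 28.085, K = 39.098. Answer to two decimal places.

6.80 wt%

Formula mass = 268.823 g/mol.
0.59 Na → 0.2950 mol Na2O per formula unit; M(Na2O) = 61.979, so Na2O mass = 18.284 g.
18.284/268.823 × 100 = 6.80 wt%.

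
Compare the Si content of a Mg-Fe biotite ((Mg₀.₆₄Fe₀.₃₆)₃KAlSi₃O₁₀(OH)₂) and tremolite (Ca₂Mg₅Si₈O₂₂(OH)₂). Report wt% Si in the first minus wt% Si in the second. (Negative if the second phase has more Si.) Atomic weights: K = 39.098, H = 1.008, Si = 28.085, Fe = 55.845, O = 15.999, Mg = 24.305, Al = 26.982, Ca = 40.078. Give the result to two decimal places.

-8.99 percentage points

M((Mg₀.₆₄Fe₀.₃₆)₃KAlSi₃O₁₀(OH)₂) = 451.317 g/mol, so wt% Si = 84.255/451.317 × 100 = 18.67%.
M(Ca₂Mg₅Si₈O₂₂(OH)₂) = 812.353 g/mol, so wt% Si = 224.680/812.353 × 100 = 27.66%.
18.67 − 27.66 = -8.99 pp.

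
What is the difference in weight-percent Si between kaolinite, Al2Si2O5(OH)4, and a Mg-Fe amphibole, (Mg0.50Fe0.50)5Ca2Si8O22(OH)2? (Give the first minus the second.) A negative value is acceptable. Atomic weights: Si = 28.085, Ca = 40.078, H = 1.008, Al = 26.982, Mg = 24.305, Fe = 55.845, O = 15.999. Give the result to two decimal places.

First mineral: 56.170 g Si in 258.157 g formula = 21.76 wt% Si.
Second mineral: 224.680 g Si in 891.203 g formula = 25.21 wt% Si.
21.76% − 25.21% gives a difference of -3.45 percentage points.

-3.45 percentage points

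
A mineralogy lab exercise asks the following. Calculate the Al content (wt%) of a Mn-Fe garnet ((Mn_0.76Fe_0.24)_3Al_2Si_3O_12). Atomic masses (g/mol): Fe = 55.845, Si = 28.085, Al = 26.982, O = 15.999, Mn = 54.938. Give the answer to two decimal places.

10.89 wt%

Formula mass = 2.28·54.938 + 0.72·55.845 + 2·26.982 + 3·28.085 + 12·15.999 = 495.674 g/mol, of which 53.964 g is Al.
So Al makes up 53.964/495.674 = 0.1089 of the mass, i.e. 10.89%.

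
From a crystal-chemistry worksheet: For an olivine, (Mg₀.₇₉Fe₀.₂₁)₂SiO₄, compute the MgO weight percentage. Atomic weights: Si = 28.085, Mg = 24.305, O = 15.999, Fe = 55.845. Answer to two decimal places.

Formula mass = 153.938 g/mol.
1.58 Mg → 1.5800 mol MgO per formula unit; M(MgO) = 40.304, so MgO mass = 63.680 g.
63.680/153.938 × 100 = 41.37 wt%.

41.37 wt%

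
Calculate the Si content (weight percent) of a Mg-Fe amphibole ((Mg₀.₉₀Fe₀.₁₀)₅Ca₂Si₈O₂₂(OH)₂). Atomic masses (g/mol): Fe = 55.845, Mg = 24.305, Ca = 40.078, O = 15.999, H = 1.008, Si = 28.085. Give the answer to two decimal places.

M((Mg₀.₉₀Fe₀.₁₀)₅Ca₂Si₈O₂₂(OH)₂) = 828.123 g/mol.
Si contributes 8 × 28.085 = 224.680 g per mole.
224.680/828.123 = 0.2713 → 27.13%.

27.13 weight percent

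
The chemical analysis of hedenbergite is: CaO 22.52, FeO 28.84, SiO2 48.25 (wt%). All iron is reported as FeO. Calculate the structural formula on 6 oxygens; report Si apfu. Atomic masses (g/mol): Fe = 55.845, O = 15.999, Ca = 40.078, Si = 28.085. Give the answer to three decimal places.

22.52 wt% CaO ÷ 56.077 g/mol = 0.40159 mol, giving 0.40159 Ca and 0.40159 O.
28.84 wt% FeO ÷ 71.844 g/mol = 0.40143 mol, giving 0.40143 Fe and 0.40143 O.
48.25 wt% SiO2 ÷ 60.083 g/mol = 0.80306 mol, giving 0.80306 Si and 1.60612 O.
Oxygen sums to 2.40914; scaling by 6/2.40914 = 2.49052 puts the formula on 6 O.
Si: 0.80306 × 2.49052 = 2.000 atoms per formula unit.

2.000 Si apfu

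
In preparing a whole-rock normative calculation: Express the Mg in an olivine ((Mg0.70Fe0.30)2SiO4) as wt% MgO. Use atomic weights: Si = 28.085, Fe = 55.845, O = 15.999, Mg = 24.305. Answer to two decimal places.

35.35 wt%

Molar mass of (Mg0.70Fe0.30)2SiO4 = 1.40*24.305 + 0.60*55.845 + 1*28.085 + 4*15.999 = 159.615 g/mol.
Each formula unit contains 1.40 Mg, equivalent to 1.40/1 = 1.4000 mol MgO.
M(MgO) = 1×24.305 + 1×15.999 = 40.304 g/mol.
Mass of MgO per formula unit = 1.4000 × 40.304 = 56.426 g.
MgO wt% = 56.426 / 159.615 × 100 = 35.35%.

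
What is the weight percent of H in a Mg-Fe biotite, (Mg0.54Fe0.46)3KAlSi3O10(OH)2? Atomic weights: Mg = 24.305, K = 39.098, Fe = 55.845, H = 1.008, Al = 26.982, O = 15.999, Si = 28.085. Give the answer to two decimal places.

0.44 weight percent

Formula mass = 1.62*24.305 + 1.38*55.845 + 1*39.098 + 1*26.982 + 3*28.085 + 12*15.999 + 2*1.008 = 460.779 g/mol, of which 2.016 g is H.
So H makes up 2.016/460.779 = 0.0044 of the mass, i.e. 0.44%.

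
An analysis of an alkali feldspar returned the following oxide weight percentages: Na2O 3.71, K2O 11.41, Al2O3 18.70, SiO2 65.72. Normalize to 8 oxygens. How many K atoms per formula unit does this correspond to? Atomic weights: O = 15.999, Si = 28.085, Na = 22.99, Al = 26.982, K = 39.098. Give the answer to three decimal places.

0.664 K apfu

3.71 wt% Na2O ÷ 61.979 g/mol = 0.05986 mol, giving 0.11972 Na and 0.05986 O.
11.41 wt% K2O ÷ 94.195 g/mol = 0.12113 mol, giving 0.24226 K and 0.12113 O.
18.70 wt% Al2O3 ÷ 101.961 g/mol = 0.18340 mol, giving 0.36680 Al and 0.55020 O.
65.72 wt% SiO2 ÷ 60.083 g/mol = 1.09382 mol, giving 1.09382 Si and 2.18764 O.
Oxygen sums to 2.91883; scaling by 8/2.91883 = 2.74082 puts the formula on 8 O.
K: 0.24226 × 2.74082 = 0.664 atoms per formula unit.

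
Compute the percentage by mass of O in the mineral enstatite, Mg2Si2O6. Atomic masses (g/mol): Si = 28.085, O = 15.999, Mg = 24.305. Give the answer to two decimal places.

47.81 wt%

Molar mass of Mg2Si2O6: 2·24.305 + 2·28.085 + 6·15.999 = 200.774 g/mol.
Mass of O per formula unit: 6 × 15.999 = 95.994 g.
Weight fraction O = 95.994 / 200.774 = 0.4781.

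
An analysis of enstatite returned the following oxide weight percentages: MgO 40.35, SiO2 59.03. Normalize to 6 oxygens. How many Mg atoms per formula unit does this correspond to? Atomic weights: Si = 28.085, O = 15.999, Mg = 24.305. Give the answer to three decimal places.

MgO: 40.35/40.304 = 1.00114 mol → 1.00114 mol Mg, 1.00114 mol O.
SiO2: 59.03/60.083 = 0.98247 mol → 0.98247 mol Si, 1.96494 mol O.
Total oxygen = 2.96608 mol. Normalization factor = 6/2.96608 = 2.02287.
Mg per 6 O = 1.00114 × 2.02287 = 2.025.

2.025 Mg apfu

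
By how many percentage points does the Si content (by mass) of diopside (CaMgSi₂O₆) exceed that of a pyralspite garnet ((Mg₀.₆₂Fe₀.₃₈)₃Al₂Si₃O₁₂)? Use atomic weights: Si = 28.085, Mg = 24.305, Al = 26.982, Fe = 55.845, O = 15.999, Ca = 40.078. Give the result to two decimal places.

First mineral: 56.170 g Si in 216.547 g formula = 25.94 wt% Si.
Second mineral: 84.255 g Si in 439.078 g formula = 19.19 wt% Si.
25.94% − 19.19% gives a difference of 6.75 percentage points.

6.75 percentage points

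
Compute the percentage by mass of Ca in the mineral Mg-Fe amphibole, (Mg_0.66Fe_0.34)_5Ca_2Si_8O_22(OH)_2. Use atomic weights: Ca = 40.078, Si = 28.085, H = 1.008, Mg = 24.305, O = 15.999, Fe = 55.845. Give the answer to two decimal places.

Formula mass = 3.30·24.305 + 1.70·55.845 + 2·40.078 + 8·28.085 + 24·15.999 + 2·1.008 = 865.971 g/mol, of which 80.156 g is Ca.
So Ca makes up 80.156/865.971 = 0.0926 of the mass, i.e. 9.26%.

9.26 mass %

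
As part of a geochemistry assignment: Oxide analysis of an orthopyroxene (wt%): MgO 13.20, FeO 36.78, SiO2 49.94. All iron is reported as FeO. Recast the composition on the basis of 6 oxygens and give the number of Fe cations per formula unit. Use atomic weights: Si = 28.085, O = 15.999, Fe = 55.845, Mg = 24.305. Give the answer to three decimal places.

MgO: 13.20/40.304 = 0.32751 mol → 0.32751 mol Mg, 0.32751 mol O.
FeO: 36.78/71.844 = 0.51194 mol → 0.51194 mol Fe, 0.51194 mol O.
SiO2: 49.94/60.083 = 0.83118 mol → 0.83118 mol Si, 1.66236 mol O.
Total oxygen = 2.50181 mol. Normalization factor = 6/2.50181 = 2.39826.
Fe per 6 O = 0.51194 × 2.39826 = 1.228.

1.228 Fe apfu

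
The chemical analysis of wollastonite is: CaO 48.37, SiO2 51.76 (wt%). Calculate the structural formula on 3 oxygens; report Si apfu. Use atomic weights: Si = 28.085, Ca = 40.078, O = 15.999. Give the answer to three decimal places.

1.000 Si apfu

CaO: 48.37/56.077 = 0.86256 mol → 0.86256 mol Ca, 0.86256 mol O.
SiO2: 51.76/60.083 = 0.86147 mol → 0.86147 mol Si, 1.72294 mol O.
Total oxygen = 2.58550 mol. Normalization factor = 3/2.58550 = 1.16032.
Si per 3 O = 0.86147 × 1.16032 = 1.000.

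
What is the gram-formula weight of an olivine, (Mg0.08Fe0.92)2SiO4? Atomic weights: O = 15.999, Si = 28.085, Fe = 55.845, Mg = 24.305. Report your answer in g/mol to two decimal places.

Mg: 0.16 × 24.305 = 3.8888
Fe: 1.84 × 55.845 = 102.7548
Si: 1 × 28.085 = 28.0850
O: 4 × 15.999 = 63.9960
Summing the contributions gives the formula mass.

198.72 g/mol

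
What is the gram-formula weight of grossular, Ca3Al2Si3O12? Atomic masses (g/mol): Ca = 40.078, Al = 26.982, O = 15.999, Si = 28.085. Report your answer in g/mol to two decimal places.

450.44 g/mol

The formula mass is the sum 3(40.078) + 2(26.982) + 3(28.085) + 12(15.999).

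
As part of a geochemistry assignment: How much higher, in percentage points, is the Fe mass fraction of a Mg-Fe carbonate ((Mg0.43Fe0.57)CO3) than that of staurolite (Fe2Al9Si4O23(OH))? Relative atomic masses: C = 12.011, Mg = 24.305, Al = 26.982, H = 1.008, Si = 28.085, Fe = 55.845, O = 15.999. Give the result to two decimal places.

18.01 percentage points

M((Mg0.43Fe0.57)CO3) = 102.291 g/mol, so wt% Fe = 31.832/102.291 × 100 = 31.12%.
M(Fe2Al9Si4O23(OH)) = 851.852 g/mol, so wt% Fe = 111.690/851.852 × 100 = 13.11%.
31.12 − 13.11 = 18.01 pp.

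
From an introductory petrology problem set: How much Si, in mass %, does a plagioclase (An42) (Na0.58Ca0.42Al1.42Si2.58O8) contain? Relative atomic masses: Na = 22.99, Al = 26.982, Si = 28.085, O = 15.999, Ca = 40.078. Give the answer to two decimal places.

Formula mass = 0.58·22.99 + 0.42·40.078 + 1.42·26.982 + 2.58·28.085 + 8·15.999 = 268.933 g/mol, of which 72.459 g is Si.
So Si makes up 72.459/268.933 = 0.2694 of the mass, i.e. 26.94%.

26.94 mass %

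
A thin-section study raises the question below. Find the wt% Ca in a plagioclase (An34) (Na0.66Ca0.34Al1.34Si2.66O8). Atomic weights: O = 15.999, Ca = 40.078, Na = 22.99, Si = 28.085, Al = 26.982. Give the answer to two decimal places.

Formula mass = 0.66×22.99 + 0.34×40.078 + 1.34×26.982 + 2.66×28.085 + 8×15.999 = 267.654 g/mol, of which 13.627 g is Ca.
So Ca makes up 13.627/267.654 = 0.0509 of the mass, i.e. 5.09%.

5.09 weight percent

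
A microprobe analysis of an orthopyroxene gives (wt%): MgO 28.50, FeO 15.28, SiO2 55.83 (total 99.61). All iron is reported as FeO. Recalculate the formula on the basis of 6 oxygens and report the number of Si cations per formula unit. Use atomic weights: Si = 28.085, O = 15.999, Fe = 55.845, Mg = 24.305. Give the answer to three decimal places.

MgO: 28.50/40.304 = 0.70713 mol → 0.70713 mol Mg, 0.70713 mol O.
FeO: 15.28/71.844 = 0.21268 mol → 0.21268 mol Fe, 0.21268 mol O.
SiO2: 55.83/60.083 = 0.92921 mol → 0.92921 mol Si, 1.85842 mol O.
Total oxygen = 2.77823 mol. Normalization factor = 6/2.77823 = 2.15965.
Si per 6 O = 0.92921 × 2.15965 = 2.007.

2.007 Si apfu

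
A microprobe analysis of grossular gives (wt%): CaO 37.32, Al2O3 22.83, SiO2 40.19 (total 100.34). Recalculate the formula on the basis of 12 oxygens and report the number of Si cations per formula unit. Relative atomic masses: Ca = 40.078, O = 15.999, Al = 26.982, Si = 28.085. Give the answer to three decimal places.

3.001 Si apfu

CaO (M=56.077): mol = 0.66551; Ca = 0.66551, O = 0.66551.
Al2O3 (M=101.961): mol = 0.22391; Al = 0.44782, O = 0.67173.
SiO2 (M=60.083): mol = 0.66891; Si = 0.66891, O = 1.33782.
ΣO = 2.67506; factor = 12/ΣO = 4.48588.
Si apfu = 0.66891 × 4.48588 = 3.001.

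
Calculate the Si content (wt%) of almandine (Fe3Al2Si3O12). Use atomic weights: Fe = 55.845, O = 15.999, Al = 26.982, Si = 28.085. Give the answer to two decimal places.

16.93 wt%

Formula mass = 3×55.845 + 2×26.982 + 3×28.085 + 12×15.999 = 497.742 g/mol, of which 84.255 g is Si.
So Si makes up 84.255/497.742 = 0.1693 of the mass, i.e. 16.93%.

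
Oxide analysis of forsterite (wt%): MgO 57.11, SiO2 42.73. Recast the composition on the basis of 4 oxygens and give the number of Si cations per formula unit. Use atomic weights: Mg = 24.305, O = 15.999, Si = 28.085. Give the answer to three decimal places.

1.002 Si apfu

MgO (M=40.304): mol = 1.41698; Mg = 1.41698, O = 1.41698.
SiO2 (M=60.083): mol = 0.71118; Si = 0.71118, O = 1.42236.
ΣO = 2.83934; factor = 4/ΣO = 1.40878.
Si apfu = 0.71118 × 1.40878 = 1.002.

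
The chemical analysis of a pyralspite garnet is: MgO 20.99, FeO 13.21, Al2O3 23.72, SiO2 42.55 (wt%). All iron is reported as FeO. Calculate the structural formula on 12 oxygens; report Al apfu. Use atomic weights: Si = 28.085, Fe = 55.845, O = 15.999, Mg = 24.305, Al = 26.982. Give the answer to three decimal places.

1.981 Al apfu

MgO: 20.99/40.304 = 0.52079 mol → 0.52079 mol Mg, 0.52079 mol O.
FeO: 13.21/71.844 = 0.18387 mol → 0.18387 mol Fe, 0.18387 mol O.
Al2O3: 23.72/101.961 = 0.23264 mol → 0.46528 mol Al, 0.69792 mol O.
SiO2: 42.55/60.083 = 0.70819 mol → 0.70819 mol Si, 1.41638 mol O.
Total oxygen = 2.81896 mol. Normalization factor = 12/2.81896 = 4.25689.
Al per 12 O = 0.46528 × 4.25689 = 1.981.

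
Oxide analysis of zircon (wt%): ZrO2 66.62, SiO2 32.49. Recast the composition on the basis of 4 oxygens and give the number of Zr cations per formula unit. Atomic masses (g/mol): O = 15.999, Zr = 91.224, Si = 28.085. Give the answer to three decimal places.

ZrO2 (M=123.222): mol = 0.54065; Zr = 0.54065, O = 1.08130.
SiO2 (M=60.083): mol = 0.54075; Si = 0.54075, O = 1.08150.
ΣO = 2.16280; factor = 4/ΣO = 1.84945.
Zr apfu = 0.54065 × 1.84945 = 1.000.

1.000 Zr apfu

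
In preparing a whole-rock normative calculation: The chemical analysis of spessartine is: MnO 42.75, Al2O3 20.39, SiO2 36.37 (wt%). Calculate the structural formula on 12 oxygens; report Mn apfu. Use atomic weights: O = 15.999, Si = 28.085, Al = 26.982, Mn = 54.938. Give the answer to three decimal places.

MnO: 42.75/70.937 = 0.60265 mol → 0.60265 mol Mn, 0.60265 mol O.
Al2O3: 20.39/101.961 = 0.19998 mol → 0.39996 mol Al, 0.59994 mol O.
SiO2: 36.37/60.083 = 0.60533 mol → 0.60533 mol Si, 1.21066 mol O.
Total oxygen = 2.41325 mol. Normalization factor = 12/2.41325 = 4.97255.
Mn per 12 O = 0.60265 × 4.97255 = 2.997.

2.997 Mn apfu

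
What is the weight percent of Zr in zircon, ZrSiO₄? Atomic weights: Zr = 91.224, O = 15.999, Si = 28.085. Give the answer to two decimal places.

49.77 mass %

Molar mass of ZrSiO₄: 1×91.224 + 1×28.085 + 4×15.999 = 183.305 g/mol.
Mass of Zr per formula unit: 1 × 91.224 = 91.224 g.
Weight fraction Zr = 91.224 / 183.305 = 0.4977.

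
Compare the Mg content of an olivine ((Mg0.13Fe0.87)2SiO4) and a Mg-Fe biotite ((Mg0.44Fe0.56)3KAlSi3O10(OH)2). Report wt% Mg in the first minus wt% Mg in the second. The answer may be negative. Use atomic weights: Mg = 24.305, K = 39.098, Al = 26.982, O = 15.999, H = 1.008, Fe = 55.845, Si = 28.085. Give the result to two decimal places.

-3.59 percentage points

Mg in (Mg0.13Fe0.87)2SiO4: molar mass 195.571 g/mol; 0.26×24.305 = 6.319 g → 3.23 wt%.
Mg in (Mg0.44Fe0.56)3KAlSi3O10(OH)2: molar mass 470.241 g/mol; 1.32×24.305 = 32.083 g → 6.82 wt%.
Difference = 3.23 − 6.82 = -3.59 percentage points.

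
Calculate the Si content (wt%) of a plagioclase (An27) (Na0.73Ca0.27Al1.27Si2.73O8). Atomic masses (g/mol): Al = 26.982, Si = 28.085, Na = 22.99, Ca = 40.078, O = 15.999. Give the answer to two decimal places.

Formula mass = 0.73·22.99 + 0.27·40.078 + 1.27·26.982 + 2.73·28.085 + 8·15.999 = 266.535 g/mol, of which 76.672 g is Si.
So Si makes up 76.672/266.535 = 0.2877 of the mass, i.e. 28.77%.

28.77 wt%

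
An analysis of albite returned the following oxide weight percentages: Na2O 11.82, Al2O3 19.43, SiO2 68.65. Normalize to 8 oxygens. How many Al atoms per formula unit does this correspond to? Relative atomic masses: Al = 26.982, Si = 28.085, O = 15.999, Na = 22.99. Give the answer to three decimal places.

11.82 wt% Na2O ÷ 61.979 g/mol = 0.19071 mol, giving 0.38142 Na and 0.19071 O.
19.43 wt% Al2O3 ÷ 101.961 g/mol = 0.19056 mol, giving 0.38112 Al and 0.57168 O.
68.65 wt% SiO2 ÷ 60.083 g/mol = 1.14259 mol, giving 1.14259 Si and 2.28518 O.
Oxygen sums to 3.04757; scaling by 8/3.04757 = 2.62504 puts the formula on 8 O.
Al: 0.38112 × 2.62504 = 1.000 atoms per formula unit.

1.000 Al apfu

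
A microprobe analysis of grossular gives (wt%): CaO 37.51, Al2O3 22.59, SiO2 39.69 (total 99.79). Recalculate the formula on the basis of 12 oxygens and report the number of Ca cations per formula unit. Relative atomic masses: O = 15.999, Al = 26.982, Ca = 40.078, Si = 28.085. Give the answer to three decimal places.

37.51 wt% CaO ÷ 56.077 g/mol = 0.66890 mol, giving 0.66890 Ca and 0.66890 O.
22.59 wt% Al2O3 ÷ 101.961 g/mol = 0.22156 mol, giving 0.44312 Al and 0.66468 O.
39.69 wt% SiO2 ÷ 60.083 g/mol = 0.66059 mol, giving 0.66059 Si and 1.32118 O.
Oxygen sums to 2.65476; scaling by 12/2.65476 = 4.52018 puts the formula on 12 O.
Ca: 0.66890 × 4.52018 = 3.024 atoms per formula unit.

3.024 Ca apfu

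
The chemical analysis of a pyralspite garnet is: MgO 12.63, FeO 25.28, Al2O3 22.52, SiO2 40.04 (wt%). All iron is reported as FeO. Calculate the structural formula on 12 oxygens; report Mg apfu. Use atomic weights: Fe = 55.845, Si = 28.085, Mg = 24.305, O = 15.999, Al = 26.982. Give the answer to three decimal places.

1.413 Mg apfu

MgO: 12.63/40.304 = 0.31337 mol → 0.31337 mol Mg, 0.31337 mol O.
FeO: 25.28/71.844 = 0.35187 mol → 0.35187 mol Fe, 0.35187 mol O.
Al2O3: 22.52/101.961 = 0.22087 mol → 0.44174 mol Al, 0.66261 mol O.
SiO2: 40.04/60.083 = 0.66641 mol → 0.66641 mol Si, 1.33282 mol O.
Total oxygen = 2.66067 mol. Normalization factor = 12/2.66067 = 4.51014.
Mg per 12 O = 0.31337 × 4.51014 = 1.413.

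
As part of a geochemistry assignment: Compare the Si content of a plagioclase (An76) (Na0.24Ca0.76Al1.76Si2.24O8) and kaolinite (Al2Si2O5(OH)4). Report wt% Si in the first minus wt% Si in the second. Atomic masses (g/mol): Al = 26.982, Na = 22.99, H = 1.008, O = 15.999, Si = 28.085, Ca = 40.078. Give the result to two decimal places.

M(Na0.24Ca0.76Al1.76Si2.24O8) = 274.368 g/mol, so wt% Si = 62.910/274.368 × 100 = 22.93%.
M(Al2Si2O5(OH)4) = 258.157 g/mol, so wt% Si = 56.170/258.157 × 100 = 21.76%.
22.93 − 21.76 = 1.17 pp.

1.17 percentage points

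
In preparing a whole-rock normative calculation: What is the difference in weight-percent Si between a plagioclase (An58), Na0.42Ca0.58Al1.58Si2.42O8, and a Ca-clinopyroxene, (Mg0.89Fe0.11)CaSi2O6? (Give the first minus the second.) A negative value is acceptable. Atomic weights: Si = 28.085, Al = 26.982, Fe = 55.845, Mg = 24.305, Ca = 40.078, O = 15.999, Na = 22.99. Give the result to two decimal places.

First mineral: 67.966 g Si in 271.490 g formula = 25.03 wt% Si.
Second mineral: 56.170 g Si in 220.016 g formula = 25.53 wt% Si.
25.03% − 25.53% gives a difference of -0.50 percentage points.

-0.50 percentage points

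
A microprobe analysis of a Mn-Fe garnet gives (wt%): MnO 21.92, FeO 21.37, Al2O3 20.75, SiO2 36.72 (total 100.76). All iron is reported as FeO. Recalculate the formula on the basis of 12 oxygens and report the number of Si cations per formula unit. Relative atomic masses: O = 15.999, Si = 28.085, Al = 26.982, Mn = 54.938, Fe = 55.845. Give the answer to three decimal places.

3.007 Si apfu

MnO: 21.92/70.937 = 0.30901 mol → 0.30901 mol Mn, 0.30901 mol O.
FeO: 21.37/71.844 = 0.29745 mol → 0.29745 mol Fe, 0.29745 mol O.
Al2O3: 20.75/101.961 = 0.20351 mol → 0.40702 mol Al, 0.61053 mol O.
SiO2: 36.72/60.083 = 0.61115 mol → 0.61115 mol Si, 1.22230 mol O.
Total oxygen = 2.43929 mol. Normalization factor = 12/2.43929 = 4.91946.
Si per 12 O = 0.61115 × 4.91946 = 3.007.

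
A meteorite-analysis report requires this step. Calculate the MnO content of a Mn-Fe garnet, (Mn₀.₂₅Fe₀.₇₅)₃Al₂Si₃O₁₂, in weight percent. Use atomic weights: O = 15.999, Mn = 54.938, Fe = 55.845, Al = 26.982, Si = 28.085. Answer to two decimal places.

10.70 wt%

M((Mn₀.₂₅Fe₀.₇₅)₃Al₂Si₃O₁₂) = 497.062 g/mol; M(MnO) = 70.937 g/mol.
Moles MnO per formula unit = 0.75 Mn ÷ 1 = 0.7500.
MnO fraction = (0.7500 × 70.937) / 497.062 = 53.203/497.062 = 0.1070.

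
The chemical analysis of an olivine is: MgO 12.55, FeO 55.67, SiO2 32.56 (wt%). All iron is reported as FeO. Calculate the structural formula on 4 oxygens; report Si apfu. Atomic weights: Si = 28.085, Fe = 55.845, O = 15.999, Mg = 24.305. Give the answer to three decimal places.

MgO (M=40.304): mol = 0.31138; Mg = 0.31138, O = 0.31138.
FeO (M=71.844): mol = 0.77487; Fe = 0.77487, O = 0.77487.
SiO2 (M=60.083): mol = 0.54192; Si = 0.54192, O = 1.08384.
ΣO = 2.17009; factor = 4/ΣO = 1.84324.
Si apfu = 0.54192 × 1.84324 = 0.999.

0.999 Si apfu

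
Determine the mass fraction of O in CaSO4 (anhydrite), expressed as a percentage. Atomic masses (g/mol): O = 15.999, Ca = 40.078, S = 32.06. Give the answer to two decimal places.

Formula mass = 1×40.078 + 1×32.06 + 4×15.999 = 136.134 g/mol, of which 63.996 g is O.
So O makes up 63.996/136.134 = 0.4701 of the mass, i.e. 47.01%.

47.01 wt%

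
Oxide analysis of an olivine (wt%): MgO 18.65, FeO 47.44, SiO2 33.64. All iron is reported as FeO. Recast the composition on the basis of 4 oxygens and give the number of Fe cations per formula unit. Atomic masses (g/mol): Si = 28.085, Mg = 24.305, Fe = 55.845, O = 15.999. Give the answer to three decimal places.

MgO (M=40.304): mol = 0.46273; Mg = 0.46273, O = 0.46273.
FeO (M=71.844): mol = 0.66032; Fe = 0.66032, O = 0.66032.
SiO2 (M=60.083): mol = 0.55989; Si = 0.55989, O = 1.11978.
ΣO = 2.24283; factor = 4/ΣO = 1.78346.
Fe apfu = 0.66032 × 1.78346 = 1.178.

1.178 Fe apfu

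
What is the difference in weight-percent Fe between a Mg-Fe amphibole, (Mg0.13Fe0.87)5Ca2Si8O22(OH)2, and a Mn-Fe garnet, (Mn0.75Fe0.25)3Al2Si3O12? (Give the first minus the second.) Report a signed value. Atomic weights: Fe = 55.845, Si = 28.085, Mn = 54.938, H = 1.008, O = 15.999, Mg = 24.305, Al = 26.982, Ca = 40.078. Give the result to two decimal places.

First mineral: 242.926 g Fe in 949.552 g formula = 25.58 wt% Fe.
Second mineral: 41.884 g Fe in 495.701 g formula = 8.45 wt% Fe.
25.58% − 8.45% gives a difference of 17.13 percentage points.

17.13 percentage points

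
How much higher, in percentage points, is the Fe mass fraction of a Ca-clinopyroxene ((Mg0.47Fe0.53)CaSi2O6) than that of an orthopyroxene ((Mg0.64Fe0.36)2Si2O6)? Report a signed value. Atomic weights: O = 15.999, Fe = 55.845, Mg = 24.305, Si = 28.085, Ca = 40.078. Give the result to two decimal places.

-5.30 percentage points

First mineral: 29.598 g Fe in 233.263 g formula = 12.69 wt% Fe.
Second mineral: 40.208 g Fe in 223.483 g formula = 17.99 wt% Fe.
12.69% − 17.99% gives a difference of -5.30 percentage points.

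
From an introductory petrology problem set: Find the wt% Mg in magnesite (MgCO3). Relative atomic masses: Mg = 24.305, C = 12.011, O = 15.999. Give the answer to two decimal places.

28.83 weight percent

Molar mass of MgCO3: 1·24.305 + 1·12.011 + 3·15.999 = 84.313 g/mol.
Mass of Mg per formula unit: 1 × 24.305 = 24.305 g.
Weight fraction Mg = 24.305 / 84.313 = 0.2883.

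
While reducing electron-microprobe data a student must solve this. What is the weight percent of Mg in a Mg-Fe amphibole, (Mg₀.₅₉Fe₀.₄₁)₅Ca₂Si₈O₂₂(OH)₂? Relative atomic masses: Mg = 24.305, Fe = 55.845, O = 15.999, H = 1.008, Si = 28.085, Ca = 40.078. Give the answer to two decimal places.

Formula mass = 2.95·24.305 + 2.05·55.845 + 2·40.078 + 8·28.085 + 24·15.999 + 2·1.008 = 877.010 g/mol, of which 71.700 g is Mg.
So Mg makes up 71.700/877.010 = 0.0818 of the mass, i.e. 8.18%.

8.18 weight percent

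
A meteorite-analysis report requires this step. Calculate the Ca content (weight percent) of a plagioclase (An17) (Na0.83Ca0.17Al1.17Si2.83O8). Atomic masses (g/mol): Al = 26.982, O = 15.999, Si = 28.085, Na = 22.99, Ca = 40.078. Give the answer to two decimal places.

2.57 weight percent

Molar mass of Na0.83Ca0.17Al1.17Si2.83O8: 0.83*22.99 + 0.17*40.078 + 1.17*26.982 + 2.83*28.085 + 8*15.999 = 264.936 g/mol.
Mass of Ca per formula unit: 0.17 × 40.078 = 6.813 g.
Weight fraction Ca = 6.813 / 264.936 = 0.0257.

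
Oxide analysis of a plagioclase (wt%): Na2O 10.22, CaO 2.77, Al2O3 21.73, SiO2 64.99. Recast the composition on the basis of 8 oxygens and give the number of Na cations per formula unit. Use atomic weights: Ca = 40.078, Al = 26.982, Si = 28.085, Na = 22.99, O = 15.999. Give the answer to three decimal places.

10.22 wt% Na2O ÷ 61.979 g/mol = 0.16489 mol, giving 0.32978 Na and 0.16489 O.
2.77 wt% CaO ÷ 56.077 g/mol = 0.04940 mol, giving 0.04940 Ca and 0.04940 O.
21.73 wt% Al2O3 ÷ 101.961 g/mol = 0.21312 mol, giving 0.42624 Al and 0.63936 O.
64.99 wt% SiO2 ÷ 60.083 g/mol = 1.08167 mol, giving 1.08167 Si and 2.16334 O.
Oxygen sums to 3.01699; scaling by 8/3.01699 = 2.65165 puts the formula on 8 O.
Na: 0.32978 × 2.65165 = 0.874 atoms per formula unit.

0.874 Na apfu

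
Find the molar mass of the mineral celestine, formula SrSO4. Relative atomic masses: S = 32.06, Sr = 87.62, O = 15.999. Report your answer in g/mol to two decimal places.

M = 1×87.62 + 1×32.06 + 4×15.999

183.68 g/mol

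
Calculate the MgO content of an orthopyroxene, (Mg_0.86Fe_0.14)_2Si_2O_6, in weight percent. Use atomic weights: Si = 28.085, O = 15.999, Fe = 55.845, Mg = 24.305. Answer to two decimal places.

33.07 wt%

M((Mg_0.86Fe_0.14)_2Si_2O_6) = 209.605 g/mol; M(MgO) = 40.304 g/mol.
Moles MgO per formula unit = 1.72 Mg ÷ 1 = 1.7200.
MgO fraction = (1.7200 × 40.304) / 209.605 = 69.323/209.605 = 0.3307.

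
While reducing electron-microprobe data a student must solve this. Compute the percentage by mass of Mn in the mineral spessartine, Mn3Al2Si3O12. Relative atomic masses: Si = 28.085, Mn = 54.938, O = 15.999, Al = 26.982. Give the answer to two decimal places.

33.29 mass %

Formula mass = 3*54.938 + 2*26.982 + 3*28.085 + 12*15.999 = 495.021 g/mol, of which 164.814 g is Mn.
So Mn makes up 164.814/495.021 = 0.3329 of the mass, i.e. 33.29%.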